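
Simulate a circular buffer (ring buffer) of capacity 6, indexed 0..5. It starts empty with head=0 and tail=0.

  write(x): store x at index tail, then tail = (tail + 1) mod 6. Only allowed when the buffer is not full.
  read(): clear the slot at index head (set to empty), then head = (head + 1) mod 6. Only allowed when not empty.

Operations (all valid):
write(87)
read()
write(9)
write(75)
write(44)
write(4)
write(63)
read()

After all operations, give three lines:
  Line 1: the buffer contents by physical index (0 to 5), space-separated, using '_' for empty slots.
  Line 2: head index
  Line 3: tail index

Answer: _ _ 75 44 4 63
2
0

Derivation:
write(87): buf=[87 _ _ _ _ _], head=0, tail=1, size=1
read(): buf=[_ _ _ _ _ _], head=1, tail=1, size=0
write(9): buf=[_ 9 _ _ _ _], head=1, tail=2, size=1
write(75): buf=[_ 9 75 _ _ _], head=1, tail=3, size=2
write(44): buf=[_ 9 75 44 _ _], head=1, tail=4, size=3
write(4): buf=[_ 9 75 44 4 _], head=1, tail=5, size=4
write(63): buf=[_ 9 75 44 4 63], head=1, tail=0, size=5
read(): buf=[_ _ 75 44 4 63], head=2, tail=0, size=4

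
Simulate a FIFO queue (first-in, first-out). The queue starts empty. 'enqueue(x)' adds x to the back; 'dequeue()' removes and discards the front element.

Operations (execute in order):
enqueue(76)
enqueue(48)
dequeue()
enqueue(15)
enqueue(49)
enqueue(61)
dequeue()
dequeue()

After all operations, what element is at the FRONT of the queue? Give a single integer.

Answer: 49

Derivation:
enqueue(76): queue = [76]
enqueue(48): queue = [76, 48]
dequeue(): queue = [48]
enqueue(15): queue = [48, 15]
enqueue(49): queue = [48, 15, 49]
enqueue(61): queue = [48, 15, 49, 61]
dequeue(): queue = [15, 49, 61]
dequeue(): queue = [49, 61]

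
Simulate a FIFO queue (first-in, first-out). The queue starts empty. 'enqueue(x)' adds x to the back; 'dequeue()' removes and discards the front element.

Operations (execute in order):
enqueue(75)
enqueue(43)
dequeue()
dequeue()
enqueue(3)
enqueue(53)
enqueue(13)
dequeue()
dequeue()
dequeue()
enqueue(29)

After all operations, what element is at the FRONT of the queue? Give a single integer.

enqueue(75): queue = [75]
enqueue(43): queue = [75, 43]
dequeue(): queue = [43]
dequeue(): queue = []
enqueue(3): queue = [3]
enqueue(53): queue = [3, 53]
enqueue(13): queue = [3, 53, 13]
dequeue(): queue = [53, 13]
dequeue(): queue = [13]
dequeue(): queue = []
enqueue(29): queue = [29]

Answer: 29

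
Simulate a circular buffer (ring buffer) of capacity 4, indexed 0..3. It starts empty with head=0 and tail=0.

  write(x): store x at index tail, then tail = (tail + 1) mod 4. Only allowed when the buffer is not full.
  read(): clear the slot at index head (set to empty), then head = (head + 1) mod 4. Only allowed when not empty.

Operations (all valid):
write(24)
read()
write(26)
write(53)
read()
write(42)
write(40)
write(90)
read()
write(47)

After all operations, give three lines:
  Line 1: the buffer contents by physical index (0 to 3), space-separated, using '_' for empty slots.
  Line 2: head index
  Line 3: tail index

write(24): buf=[24 _ _ _], head=0, tail=1, size=1
read(): buf=[_ _ _ _], head=1, tail=1, size=0
write(26): buf=[_ 26 _ _], head=1, tail=2, size=1
write(53): buf=[_ 26 53 _], head=1, tail=3, size=2
read(): buf=[_ _ 53 _], head=2, tail=3, size=1
write(42): buf=[_ _ 53 42], head=2, tail=0, size=2
write(40): buf=[40 _ 53 42], head=2, tail=1, size=3
write(90): buf=[40 90 53 42], head=2, tail=2, size=4
read(): buf=[40 90 _ 42], head=3, tail=2, size=3
write(47): buf=[40 90 47 42], head=3, tail=3, size=4

Answer: 40 90 47 42
3
3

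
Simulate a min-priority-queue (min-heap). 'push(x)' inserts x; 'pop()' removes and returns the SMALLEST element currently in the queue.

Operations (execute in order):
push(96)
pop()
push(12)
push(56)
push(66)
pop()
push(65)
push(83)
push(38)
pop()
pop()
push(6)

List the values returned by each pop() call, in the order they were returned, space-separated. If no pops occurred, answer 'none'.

push(96): heap contents = [96]
pop() → 96: heap contents = []
push(12): heap contents = [12]
push(56): heap contents = [12, 56]
push(66): heap contents = [12, 56, 66]
pop() → 12: heap contents = [56, 66]
push(65): heap contents = [56, 65, 66]
push(83): heap contents = [56, 65, 66, 83]
push(38): heap contents = [38, 56, 65, 66, 83]
pop() → 38: heap contents = [56, 65, 66, 83]
pop() → 56: heap contents = [65, 66, 83]
push(6): heap contents = [6, 65, 66, 83]

Answer: 96 12 38 56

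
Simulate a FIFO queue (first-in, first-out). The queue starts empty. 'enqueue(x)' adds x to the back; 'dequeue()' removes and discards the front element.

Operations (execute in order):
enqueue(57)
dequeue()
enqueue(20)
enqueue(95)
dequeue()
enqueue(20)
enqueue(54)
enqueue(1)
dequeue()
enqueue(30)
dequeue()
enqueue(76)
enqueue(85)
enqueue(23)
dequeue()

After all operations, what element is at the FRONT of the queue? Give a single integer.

Answer: 1

Derivation:
enqueue(57): queue = [57]
dequeue(): queue = []
enqueue(20): queue = [20]
enqueue(95): queue = [20, 95]
dequeue(): queue = [95]
enqueue(20): queue = [95, 20]
enqueue(54): queue = [95, 20, 54]
enqueue(1): queue = [95, 20, 54, 1]
dequeue(): queue = [20, 54, 1]
enqueue(30): queue = [20, 54, 1, 30]
dequeue(): queue = [54, 1, 30]
enqueue(76): queue = [54, 1, 30, 76]
enqueue(85): queue = [54, 1, 30, 76, 85]
enqueue(23): queue = [54, 1, 30, 76, 85, 23]
dequeue(): queue = [1, 30, 76, 85, 23]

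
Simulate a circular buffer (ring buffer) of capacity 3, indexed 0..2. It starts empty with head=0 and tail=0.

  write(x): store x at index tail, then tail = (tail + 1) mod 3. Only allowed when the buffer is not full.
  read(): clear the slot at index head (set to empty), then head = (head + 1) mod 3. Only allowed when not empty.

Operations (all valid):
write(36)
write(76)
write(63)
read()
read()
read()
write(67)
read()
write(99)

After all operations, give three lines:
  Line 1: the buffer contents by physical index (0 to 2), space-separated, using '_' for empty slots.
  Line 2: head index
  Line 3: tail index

Answer: _ 99 _
1
2

Derivation:
write(36): buf=[36 _ _], head=0, tail=1, size=1
write(76): buf=[36 76 _], head=0, tail=2, size=2
write(63): buf=[36 76 63], head=0, tail=0, size=3
read(): buf=[_ 76 63], head=1, tail=0, size=2
read(): buf=[_ _ 63], head=2, tail=0, size=1
read(): buf=[_ _ _], head=0, tail=0, size=0
write(67): buf=[67 _ _], head=0, tail=1, size=1
read(): buf=[_ _ _], head=1, tail=1, size=0
write(99): buf=[_ 99 _], head=1, tail=2, size=1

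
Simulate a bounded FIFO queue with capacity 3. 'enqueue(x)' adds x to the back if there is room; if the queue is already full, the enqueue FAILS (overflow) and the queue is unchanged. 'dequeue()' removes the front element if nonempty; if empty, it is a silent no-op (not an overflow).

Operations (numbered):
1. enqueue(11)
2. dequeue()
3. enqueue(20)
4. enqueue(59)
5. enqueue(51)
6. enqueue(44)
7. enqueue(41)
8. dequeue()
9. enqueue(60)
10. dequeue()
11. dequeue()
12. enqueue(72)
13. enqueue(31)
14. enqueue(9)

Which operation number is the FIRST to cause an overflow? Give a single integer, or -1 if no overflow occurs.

1. enqueue(11): size=1
2. dequeue(): size=0
3. enqueue(20): size=1
4. enqueue(59): size=2
5. enqueue(51): size=3
6. enqueue(44): size=3=cap → OVERFLOW (fail)
7. enqueue(41): size=3=cap → OVERFLOW (fail)
8. dequeue(): size=2
9. enqueue(60): size=3
10. dequeue(): size=2
11. dequeue(): size=1
12. enqueue(72): size=2
13. enqueue(31): size=3
14. enqueue(9): size=3=cap → OVERFLOW (fail)

Answer: 6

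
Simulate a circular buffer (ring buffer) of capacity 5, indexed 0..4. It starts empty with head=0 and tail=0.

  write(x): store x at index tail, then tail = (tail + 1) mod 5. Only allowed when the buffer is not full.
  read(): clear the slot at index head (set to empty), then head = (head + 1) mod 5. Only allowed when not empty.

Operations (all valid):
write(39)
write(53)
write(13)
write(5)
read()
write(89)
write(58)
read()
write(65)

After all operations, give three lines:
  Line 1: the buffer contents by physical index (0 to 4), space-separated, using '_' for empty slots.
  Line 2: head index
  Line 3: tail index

write(39): buf=[39 _ _ _ _], head=0, tail=1, size=1
write(53): buf=[39 53 _ _ _], head=0, tail=2, size=2
write(13): buf=[39 53 13 _ _], head=0, tail=3, size=3
write(5): buf=[39 53 13 5 _], head=0, tail=4, size=4
read(): buf=[_ 53 13 5 _], head=1, tail=4, size=3
write(89): buf=[_ 53 13 5 89], head=1, tail=0, size=4
write(58): buf=[58 53 13 5 89], head=1, tail=1, size=5
read(): buf=[58 _ 13 5 89], head=2, tail=1, size=4
write(65): buf=[58 65 13 5 89], head=2, tail=2, size=5

Answer: 58 65 13 5 89
2
2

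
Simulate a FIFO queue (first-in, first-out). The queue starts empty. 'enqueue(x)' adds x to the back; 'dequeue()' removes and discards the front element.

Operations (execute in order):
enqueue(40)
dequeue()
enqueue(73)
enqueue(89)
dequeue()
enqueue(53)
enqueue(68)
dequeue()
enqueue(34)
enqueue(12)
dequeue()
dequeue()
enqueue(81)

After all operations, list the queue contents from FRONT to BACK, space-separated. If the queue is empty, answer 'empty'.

enqueue(40): [40]
dequeue(): []
enqueue(73): [73]
enqueue(89): [73, 89]
dequeue(): [89]
enqueue(53): [89, 53]
enqueue(68): [89, 53, 68]
dequeue(): [53, 68]
enqueue(34): [53, 68, 34]
enqueue(12): [53, 68, 34, 12]
dequeue(): [68, 34, 12]
dequeue(): [34, 12]
enqueue(81): [34, 12, 81]

Answer: 34 12 81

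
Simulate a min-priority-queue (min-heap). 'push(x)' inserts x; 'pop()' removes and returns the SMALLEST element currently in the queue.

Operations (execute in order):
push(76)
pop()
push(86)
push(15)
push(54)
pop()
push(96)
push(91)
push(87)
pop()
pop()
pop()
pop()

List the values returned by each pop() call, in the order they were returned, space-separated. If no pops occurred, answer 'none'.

push(76): heap contents = [76]
pop() → 76: heap contents = []
push(86): heap contents = [86]
push(15): heap contents = [15, 86]
push(54): heap contents = [15, 54, 86]
pop() → 15: heap contents = [54, 86]
push(96): heap contents = [54, 86, 96]
push(91): heap contents = [54, 86, 91, 96]
push(87): heap contents = [54, 86, 87, 91, 96]
pop() → 54: heap contents = [86, 87, 91, 96]
pop() → 86: heap contents = [87, 91, 96]
pop() → 87: heap contents = [91, 96]
pop() → 91: heap contents = [96]

Answer: 76 15 54 86 87 91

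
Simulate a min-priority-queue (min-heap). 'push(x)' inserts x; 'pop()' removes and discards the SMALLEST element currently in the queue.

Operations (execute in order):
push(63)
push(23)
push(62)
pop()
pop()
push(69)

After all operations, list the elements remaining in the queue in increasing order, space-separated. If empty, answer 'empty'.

Answer: 63 69

Derivation:
push(63): heap contents = [63]
push(23): heap contents = [23, 63]
push(62): heap contents = [23, 62, 63]
pop() → 23: heap contents = [62, 63]
pop() → 62: heap contents = [63]
push(69): heap contents = [63, 69]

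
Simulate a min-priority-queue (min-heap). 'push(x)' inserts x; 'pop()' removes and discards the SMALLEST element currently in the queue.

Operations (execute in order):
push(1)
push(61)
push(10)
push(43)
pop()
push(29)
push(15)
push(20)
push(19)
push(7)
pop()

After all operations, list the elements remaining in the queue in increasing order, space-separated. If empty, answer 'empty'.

Answer: 10 15 19 20 29 43 61

Derivation:
push(1): heap contents = [1]
push(61): heap contents = [1, 61]
push(10): heap contents = [1, 10, 61]
push(43): heap contents = [1, 10, 43, 61]
pop() → 1: heap contents = [10, 43, 61]
push(29): heap contents = [10, 29, 43, 61]
push(15): heap contents = [10, 15, 29, 43, 61]
push(20): heap contents = [10, 15, 20, 29, 43, 61]
push(19): heap contents = [10, 15, 19, 20, 29, 43, 61]
push(7): heap contents = [7, 10, 15, 19, 20, 29, 43, 61]
pop() → 7: heap contents = [10, 15, 19, 20, 29, 43, 61]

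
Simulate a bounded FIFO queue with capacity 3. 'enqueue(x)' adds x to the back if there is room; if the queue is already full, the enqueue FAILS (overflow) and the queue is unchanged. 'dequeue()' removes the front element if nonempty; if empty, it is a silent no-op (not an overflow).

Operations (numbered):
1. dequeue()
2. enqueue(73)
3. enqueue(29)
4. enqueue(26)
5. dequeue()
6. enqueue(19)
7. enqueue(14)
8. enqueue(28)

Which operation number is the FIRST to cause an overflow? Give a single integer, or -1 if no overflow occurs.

1. dequeue(): empty, no-op, size=0
2. enqueue(73): size=1
3. enqueue(29): size=2
4. enqueue(26): size=3
5. dequeue(): size=2
6. enqueue(19): size=3
7. enqueue(14): size=3=cap → OVERFLOW (fail)
8. enqueue(28): size=3=cap → OVERFLOW (fail)

Answer: 7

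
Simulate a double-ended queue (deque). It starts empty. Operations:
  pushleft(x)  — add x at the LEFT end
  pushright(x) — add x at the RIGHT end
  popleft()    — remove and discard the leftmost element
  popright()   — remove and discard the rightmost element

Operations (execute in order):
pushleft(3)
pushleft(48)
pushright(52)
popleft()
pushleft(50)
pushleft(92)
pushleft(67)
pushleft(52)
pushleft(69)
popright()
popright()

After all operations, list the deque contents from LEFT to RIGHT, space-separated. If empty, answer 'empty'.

pushleft(3): [3]
pushleft(48): [48, 3]
pushright(52): [48, 3, 52]
popleft(): [3, 52]
pushleft(50): [50, 3, 52]
pushleft(92): [92, 50, 3, 52]
pushleft(67): [67, 92, 50, 3, 52]
pushleft(52): [52, 67, 92, 50, 3, 52]
pushleft(69): [69, 52, 67, 92, 50, 3, 52]
popright(): [69, 52, 67, 92, 50, 3]
popright(): [69, 52, 67, 92, 50]

Answer: 69 52 67 92 50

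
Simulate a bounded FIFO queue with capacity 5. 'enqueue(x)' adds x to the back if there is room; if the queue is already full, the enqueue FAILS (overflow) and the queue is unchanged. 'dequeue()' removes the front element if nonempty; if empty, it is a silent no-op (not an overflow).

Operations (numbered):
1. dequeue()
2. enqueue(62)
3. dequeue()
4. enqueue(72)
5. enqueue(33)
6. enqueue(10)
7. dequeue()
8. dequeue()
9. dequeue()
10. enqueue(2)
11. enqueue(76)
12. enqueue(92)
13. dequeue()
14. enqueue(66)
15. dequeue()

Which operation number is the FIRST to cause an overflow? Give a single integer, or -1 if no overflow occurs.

1. dequeue(): empty, no-op, size=0
2. enqueue(62): size=1
3. dequeue(): size=0
4. enqueue(72): size=1
5. enqueue(33): size=2
6. enqueue(10): size=3
7. dequeue(): size=2
8. dequeue(): size=1
9. dequeue(): size=0
10. enqueue(2): size=1
11. enqueue(76): size=2
12. enqueue(92): size=3
13. dequeue(): size=2
14. enqueue(66): size=3
15. dequeue(): size=2

Answer: -1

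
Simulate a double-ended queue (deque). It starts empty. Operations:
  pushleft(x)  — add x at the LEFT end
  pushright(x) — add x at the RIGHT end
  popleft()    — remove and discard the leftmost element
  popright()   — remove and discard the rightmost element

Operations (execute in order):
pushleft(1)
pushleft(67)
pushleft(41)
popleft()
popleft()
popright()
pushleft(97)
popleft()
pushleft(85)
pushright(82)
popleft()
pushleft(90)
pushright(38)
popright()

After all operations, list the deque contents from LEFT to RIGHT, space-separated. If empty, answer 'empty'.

pushleft(1): [1]
pushleft(67): [67, 1]
pushleft(41): [41, 67, 1]
popleft(): [67, 1]
popleft(): [1]
popright(): []
pushleft(97): [97]
popleft(): []
pushleft(85): [85]
pushright(82): [85, 82]
popleft(): [82]
pushleft(90): [90, 82]
pushright(38): [90, 82, 38]
popright(): [90, 82]

Answer: 90 82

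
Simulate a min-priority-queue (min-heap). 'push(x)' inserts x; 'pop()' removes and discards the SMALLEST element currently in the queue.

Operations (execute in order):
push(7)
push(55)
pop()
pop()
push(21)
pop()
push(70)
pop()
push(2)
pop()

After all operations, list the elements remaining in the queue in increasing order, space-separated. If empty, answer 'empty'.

Answer: empty

Derivation:
push(7): heap contents = [7]
push(55): heap contents = [7, 55]
pop() → 7: heap contents = [55]
pop() → 55: heap contents = []
push(21): heap contents = [21]
pop() → 21: heap contents = []
push(70): heap contents = [70]
pop() → 70: heap contents = []
push(2): heap contents = [2]
pop() → 2: heap contents = []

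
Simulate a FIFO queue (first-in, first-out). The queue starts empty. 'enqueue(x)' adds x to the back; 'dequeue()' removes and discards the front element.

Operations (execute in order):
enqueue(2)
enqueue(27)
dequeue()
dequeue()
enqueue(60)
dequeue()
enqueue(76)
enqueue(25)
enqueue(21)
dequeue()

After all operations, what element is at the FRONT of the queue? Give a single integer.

enqueue(2): queue = [2]
enqueue(27): queue = [2, 27]
dequeue(): queue = [27]
dequeue(): queue = []
enqueue(60): queue = [60]
dequeue(): queue = []
enqueue(76): queue = [76]
enqueue(25): queue = [76, 25]
enqueue(21): queue = [76, 25, 21]
dequeue(): queue = [25, 21]

Answer: 25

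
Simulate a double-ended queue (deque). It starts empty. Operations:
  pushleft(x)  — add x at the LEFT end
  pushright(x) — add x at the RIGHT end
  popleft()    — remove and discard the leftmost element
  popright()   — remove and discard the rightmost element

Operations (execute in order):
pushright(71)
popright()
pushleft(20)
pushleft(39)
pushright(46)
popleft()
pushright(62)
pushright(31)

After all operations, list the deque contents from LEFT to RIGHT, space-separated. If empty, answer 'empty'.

Answer: 20 46 62 31

Derivation:
pushright(71): [71]
popright(): []
pushleft(20): [20]
pushleft(39): [39, 20]
pushright(46): [39, 20, 46]
popleft(): [20, 46]
pushright(62): [20, 46, 62]
pushright(31): [20, 46, 62, 31]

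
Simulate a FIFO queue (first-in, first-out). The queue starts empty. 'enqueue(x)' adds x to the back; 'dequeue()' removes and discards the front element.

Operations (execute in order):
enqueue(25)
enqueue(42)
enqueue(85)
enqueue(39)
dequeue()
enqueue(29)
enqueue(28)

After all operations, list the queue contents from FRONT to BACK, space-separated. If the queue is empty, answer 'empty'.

Answer: 42 85 39 29 28

Derivation:
enqueue(25): [25]
enqueue(42): [25, 42]
enqueue(85): [25, 42, 85]
enqueue(39): [25, 42, 85, 39]
dequeue(): [42, 85, 39]
enqueue(29): [42, 85, 39, 29]
enqueue(28): [42, 85, 39, 29, 28]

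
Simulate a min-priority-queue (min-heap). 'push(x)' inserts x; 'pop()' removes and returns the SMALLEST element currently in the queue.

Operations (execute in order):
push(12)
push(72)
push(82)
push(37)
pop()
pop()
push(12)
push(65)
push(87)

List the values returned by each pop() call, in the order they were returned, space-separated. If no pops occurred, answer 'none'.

Answer: 12 37

Derivation:
push(12): heap contents = [12]
push(72): heap contents = [12, 72]
push(82): heap contents = [12, 72, 82]
push(37): heap contents = [12, 37, 72, 82]
pop() → 12: heap contents = [37, 72, 82]
pop() → 37: heap contents = [72, 82]
push(12): heap contents = [12, 72, 82]
push(65): heap contents = [12, 65, 72, 82]
push(87): heap contents = [12, 65, 72, 82, 87]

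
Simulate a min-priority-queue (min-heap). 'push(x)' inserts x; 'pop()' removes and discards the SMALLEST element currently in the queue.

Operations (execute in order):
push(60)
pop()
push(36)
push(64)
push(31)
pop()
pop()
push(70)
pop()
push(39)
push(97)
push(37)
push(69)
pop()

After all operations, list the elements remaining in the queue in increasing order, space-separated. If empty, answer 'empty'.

push(60): heap contents = [60]
pop() → 60: heap contents = []
push(36): heap contents = [36]
push(64): heap contents = [36, 64]
push(31): heap contents = [31, 36, 64]
pop() → 31: heap contents = [36, 64]
pop() → 36: heap contents = [64]
push(70): heap contents = [64, 70]
pop() → 64: heap contents = [70]
push(39): heap contents = [39, 70]
push(97): heap contents = [39, 70, 97]
push(37): heap contents = [37, 39, 70, 97]
push(69): heap contents = [37, 39, 69, 70, 97]
pop() → 37: heap contents = [39, 69, 70, 97]

Answer: 39 69 70 97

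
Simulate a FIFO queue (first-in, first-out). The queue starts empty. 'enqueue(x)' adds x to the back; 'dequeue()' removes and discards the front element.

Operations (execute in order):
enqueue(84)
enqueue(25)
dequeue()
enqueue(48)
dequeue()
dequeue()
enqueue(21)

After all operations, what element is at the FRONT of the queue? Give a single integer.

enqueue(84): queue = [84]
enqueue(25): queue = [84, 25]
dequeue(): queue = [25]
enqueue(48): queue = [25, 48]
dequeue(): queue = [48]
dequeue(): queue = []
enqueue(21): queue = [21]

Answer: 21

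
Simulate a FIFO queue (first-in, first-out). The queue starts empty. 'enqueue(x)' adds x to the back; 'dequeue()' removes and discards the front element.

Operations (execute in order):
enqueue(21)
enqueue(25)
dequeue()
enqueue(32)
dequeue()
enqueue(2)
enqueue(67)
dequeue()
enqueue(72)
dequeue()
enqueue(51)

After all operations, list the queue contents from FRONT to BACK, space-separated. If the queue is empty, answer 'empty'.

Answer: 67 72 51

Derivation:
enqueue(21): [21]
enqueue(25): [21, 25]
dequeue(): [25]
enqueue(32): [25, 32]
dequeue(): [32]
enqueue(2): [32, 2]
enqueue(67): [32, 2, 67]
dequeue(): [2, 67]
enqueue(72): [2, 67, 72]
dequeue(): [67, 72]
enqueue(51): [67, 72, 51]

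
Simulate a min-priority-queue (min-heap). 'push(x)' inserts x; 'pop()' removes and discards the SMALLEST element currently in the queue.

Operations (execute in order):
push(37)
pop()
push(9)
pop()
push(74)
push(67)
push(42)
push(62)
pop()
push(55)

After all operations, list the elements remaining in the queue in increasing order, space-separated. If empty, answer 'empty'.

Answer: 55 62 67 74

Derivation:
push(37): heap contents = [37]
pop() → 37: heap contents = []
push(9): heap contents = [9]
pop() → 9: heap contents = []
push(74): heap contents = [74]
push(67): heap contents = [67, 74]
push(42): heap contents = [42, 67, 74]
push(62): heap contents = [42, 62, 67, 74]
pop() → 42: heap contents = [62, 67, 74]
push(55): heap contents = [55, 62, 67, 74]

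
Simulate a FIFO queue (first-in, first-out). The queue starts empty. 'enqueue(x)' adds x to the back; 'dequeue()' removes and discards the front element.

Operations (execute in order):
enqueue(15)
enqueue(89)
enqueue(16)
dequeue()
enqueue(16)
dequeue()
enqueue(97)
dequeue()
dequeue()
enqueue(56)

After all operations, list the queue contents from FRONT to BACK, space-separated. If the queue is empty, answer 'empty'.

Answer: 97 56

Derivation:
enqueue(15): [15]
enqueue(89): [15, 89]
enqueue(16): [15, 89, 16]
dequeue(): [89, 16]
enqueue(16): [89, 16, 16]
dequeue(): [16, 16]
enqueue(97): [16, 16, 97]
dequeue(): [16, 97]
dequeue(): [97]
enqueue(56): [97, 56]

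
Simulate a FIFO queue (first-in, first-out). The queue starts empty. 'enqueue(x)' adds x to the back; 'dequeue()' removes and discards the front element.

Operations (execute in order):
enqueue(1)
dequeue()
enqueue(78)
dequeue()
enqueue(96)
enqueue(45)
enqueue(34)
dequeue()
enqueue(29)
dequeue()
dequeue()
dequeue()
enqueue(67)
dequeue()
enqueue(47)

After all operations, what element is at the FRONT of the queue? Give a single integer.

Answer: 47

Derivation:
enqueue(1): queue = [1]
dequeue(): queue = []
enqueue(78): queue = [78]
dequeue(): queue = []
enqueue(96): queue = [96]
enqueue(45): queue = [96, 45]
enqueue(34): queue = [96, 45, 34]
dequeue(): queue = [45, 34]
enqueue(29): queue = [45, 34, 29]
dequeue(): queue = [34, 29]
dequeue(): queue = [29]
dequeue(): queue = []
enqueue(67): queue = [67]
dequeue(): queue = []
enqueue(47): queue = [47]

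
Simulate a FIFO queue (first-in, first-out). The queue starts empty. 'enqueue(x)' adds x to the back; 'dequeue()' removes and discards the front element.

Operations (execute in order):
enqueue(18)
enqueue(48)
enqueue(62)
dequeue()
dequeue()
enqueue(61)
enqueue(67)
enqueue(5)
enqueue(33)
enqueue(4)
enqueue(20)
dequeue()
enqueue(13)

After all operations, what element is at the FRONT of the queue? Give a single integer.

enqueue(18): queue = [18]
enqueue(48): queue = [18, 48]
enqueue(62): queue = [18, 48, 62]
dequeue(): queue = [48, 62]
dequeue(): queue = [62]
enqueue(61): queue = [62, 61]
enqueue(67): queue = [62, 61, 67]
enqueue(5): queue = [62, 61, 67, 5]
enqueue(33): queue = [62, 61, 67, 5, 33]
enqueue(4): queue = [62, 61, 67, 5, 33, 4]
enqueue(20): queue = [62, 61, 67, 5, 33, 4, 20]
dequeue(): queue = [61, 67, 5, 33, 4, 20]
enqueue(13): queue = [61, 67, 5, 33, 4, 20, 13]

Answer: 61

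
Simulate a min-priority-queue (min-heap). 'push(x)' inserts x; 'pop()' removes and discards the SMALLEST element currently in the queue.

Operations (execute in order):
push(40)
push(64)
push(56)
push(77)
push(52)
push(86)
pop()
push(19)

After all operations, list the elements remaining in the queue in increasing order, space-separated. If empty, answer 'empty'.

push(40): heap contents = [40]
push(64): heap contents = [40, 64]
push(56): heap contents = [40, 56, 64]
push(77): heap contents = [40, 56, 64, 77]
push(52): heap contents = [40, 52, 56, 64, 77]
push(86): heap contents = [40, 52, 56, 64, 77, 86]
pop() → 40: heap contents = [52, 56, 64, 77, 86]
push(19): heap contents = [19, 52, 56, 64, 77, 86]

Answer: 19 52 56 64 77 86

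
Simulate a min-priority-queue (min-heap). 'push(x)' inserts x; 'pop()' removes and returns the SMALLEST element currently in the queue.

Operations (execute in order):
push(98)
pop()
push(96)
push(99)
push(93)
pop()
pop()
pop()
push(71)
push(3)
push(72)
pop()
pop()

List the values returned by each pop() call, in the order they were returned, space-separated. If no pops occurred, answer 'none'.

push(98): heap contents = [98]
pop() → 98: heap contents = []
push(96): heap contents = [96]
push(99): heap contents = [96, 99]
push(93): heap contents = [93, 96, 99]
pop() → 93: heap contents = [96, 99]
pop() → 96: heap contents = [99]
pop() → 99: heap contents = []
push(71): heap contents = [71]
push(3): heap contents = [3, 71]
push(72): heap contents = [3, 71, 72]
pop() → 3: heap contents = [71, 72]
pop() → 71: heap contents = [72]

Answer: 98 93 96 99 3 71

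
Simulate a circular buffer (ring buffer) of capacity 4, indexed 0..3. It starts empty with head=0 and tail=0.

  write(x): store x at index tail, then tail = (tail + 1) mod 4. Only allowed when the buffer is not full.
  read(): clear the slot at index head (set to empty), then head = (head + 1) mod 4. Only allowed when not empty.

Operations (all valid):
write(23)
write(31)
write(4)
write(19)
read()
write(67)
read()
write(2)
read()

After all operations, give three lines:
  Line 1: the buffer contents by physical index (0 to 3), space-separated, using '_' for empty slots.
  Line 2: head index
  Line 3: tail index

write(23): buf=[23 _ _ _], head=0, tail=1, size=1
write(31): buf=[23 31 _ _], head=0, tail=2, size=2
write(4): buf=[23 31 4 _], head=0, tail=3, size=3
write(19): buf=[23 31 4 19], head=0, tail=0, size=4
read(): buf=[_ 31 4 19], head=1, tail=0, size=3
write(67): buf=[67 31 4 19], head=1, tail=1, size=4
read(): buf=[67 _ 4 19], head=2, tail=1, size=3
write(2): buf=[67 2 4 19], head=2, tail=2, size=4
read(): buf=[67 2 _ 19], head=3, tail=2, size=3

Answer: 67 2 _ 19
3
2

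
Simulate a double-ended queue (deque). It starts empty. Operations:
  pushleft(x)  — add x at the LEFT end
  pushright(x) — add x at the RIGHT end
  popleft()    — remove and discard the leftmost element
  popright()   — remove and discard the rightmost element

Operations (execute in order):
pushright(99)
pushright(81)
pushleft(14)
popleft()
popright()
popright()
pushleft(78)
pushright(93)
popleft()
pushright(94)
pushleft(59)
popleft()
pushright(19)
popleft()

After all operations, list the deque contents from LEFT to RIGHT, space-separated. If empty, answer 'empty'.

pushright(99): [99]
pushright(81): [99, 81]
pushleft(14): [14, 99, 81]
popleft(): [99, 81]
popright(): [99]
popright(): []
pushleft(78): [78]
pushright(93): [78, 93]
popleft(): [93]
pushright(94): [93, 94]
pushleft(59): [59, 93, 94]
popleft(): [93, 94]
pushright(19): [93, 94, 19]
popleft(): [94, 19]

Answer: 94 19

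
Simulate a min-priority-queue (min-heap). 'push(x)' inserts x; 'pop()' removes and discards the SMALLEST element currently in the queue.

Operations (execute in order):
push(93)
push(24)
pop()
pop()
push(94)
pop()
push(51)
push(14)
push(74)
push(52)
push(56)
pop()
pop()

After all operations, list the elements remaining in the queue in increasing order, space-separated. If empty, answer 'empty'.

Answer: 52 56 74

Derivation:
push(93): heap contents = [93]
push(24): heap contents = [24, 93]
pop() → 24: heap contents = [93]
pop() → 93: heap contents = []
push(94): heap contents = [94]
pop() → 94: heap contents = []
push(51): heap contents = [51]
push(14): heap contents = [14, 51]
push(74): heap contents = [14, 51, 74]
push(52): heap contents = [14, 51, 52, 74]
push(56): heap contents = [14, 51, 52, 56, 74]
pop() → 14: heap contents = [51, 52, 56, 74]
pop() → 51: heap contents = [52, 56, 74]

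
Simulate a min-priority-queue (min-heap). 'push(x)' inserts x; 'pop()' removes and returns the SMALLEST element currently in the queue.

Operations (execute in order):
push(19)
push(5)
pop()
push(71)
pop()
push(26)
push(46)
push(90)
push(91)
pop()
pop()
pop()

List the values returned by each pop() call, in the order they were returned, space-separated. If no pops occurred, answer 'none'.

push(19): heap contents = [19]
push(5): heap contents = [5, 19]
pop() → 5: heap contents = [19]
push(71): heap contents = [19, 71]
pop() → 19: heap contents = [71]
push(26): heap contents = [26, 71]
push(46): heap contents = [26, 46, 71]
push(90): heap contents = [26, 46, 71, 90]
push(91): heap contents = [26, 46, 71, 90, 91]
pop() → 26: heap contents = [46, 71, 90, 91]
pop() → 46: heap contents = [71, 90, 91]
pop() → 71: heap contents = [90, 91]

Answer: 5 19 26 46 71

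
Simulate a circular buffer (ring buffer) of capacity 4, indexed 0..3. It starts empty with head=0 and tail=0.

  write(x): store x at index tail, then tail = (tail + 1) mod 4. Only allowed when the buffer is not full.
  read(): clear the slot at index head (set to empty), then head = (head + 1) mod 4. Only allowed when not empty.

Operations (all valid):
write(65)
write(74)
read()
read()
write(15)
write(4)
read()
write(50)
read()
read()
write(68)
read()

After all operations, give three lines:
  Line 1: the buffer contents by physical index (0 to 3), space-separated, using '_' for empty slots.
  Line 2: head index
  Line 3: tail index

write(65): buf=[65 _ _ _], head=0, tail=1, size=1
write(74): buf=[65 74 _ _], head=0, tail=2, size=2
read(): buf=[_ 74 _ _], head=1, tail=2, size=1
read(): buf=[_ _ _ _], head=2, tail=2, size=0
write(15): buf=[_ _ 15 _], head=2, tail=3, size=1
write(4): buf=[_ _ 15 4], head=2, tail=0, size=2
read(): buf=[_ _ _ 4], head=3, tail=0, size=1
write(50): buf=[50 _ _ 4], head=3, tail=1, size=2
read(): buf=[50 _ _ _], head=0, tail=1, size=1
read(): buf=[_ _ _ _], head=1, tail=1, size=0
write(68): buf=[_ 68 _ _], head=1, tail=2, size=1
read(): buf=[_ _ _ _], head=2, tail=2, size=0

Answer: _ _ _ _
2
2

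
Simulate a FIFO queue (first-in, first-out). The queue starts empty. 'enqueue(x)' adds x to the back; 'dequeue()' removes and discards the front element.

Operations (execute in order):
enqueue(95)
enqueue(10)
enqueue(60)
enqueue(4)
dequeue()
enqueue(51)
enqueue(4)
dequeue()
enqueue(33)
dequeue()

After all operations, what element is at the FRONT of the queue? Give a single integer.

enqueue(95): queue = [95]
enqueue(10): queue = [95, 10]
enqueue(60): queue = [95, 10, 60]
enqueue(4): queue = [95, 10, 60, 4]
dequeue(): queue = [10, 60, 4]
enqueue(51): queue = [10, 60, 4, 51]
enqueue(4): queue = [10, 60, 4, 51, 4]
dequeue(): queue = [60, 4, 51, 4]
enqueue(33): queue = [60, 4, 51, 4, 33]
dequeue(): queue = [4, 51, 4, 33]

Answer: 4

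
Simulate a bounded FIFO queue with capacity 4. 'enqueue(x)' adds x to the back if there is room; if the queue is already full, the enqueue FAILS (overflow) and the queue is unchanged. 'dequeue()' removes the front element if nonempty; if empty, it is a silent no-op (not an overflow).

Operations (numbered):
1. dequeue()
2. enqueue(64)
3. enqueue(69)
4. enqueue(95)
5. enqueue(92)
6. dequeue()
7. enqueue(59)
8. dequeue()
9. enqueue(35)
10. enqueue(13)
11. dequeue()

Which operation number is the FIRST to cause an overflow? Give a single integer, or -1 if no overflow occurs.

1. dequeue(): empty, no-op, size=0
2. enqueue(64): size=1
3. enqueue(69): size=2
4. enqueue(95): size=3
5. enqueue(92): size=4
6. dequeue(): size=3
7. enqueue(59): size=4
8. dequeue(): size=3
9. enqueue(35): size=4
10. enqueue(13): size=4=cap → OVERFLOW (fail)
11. dequeue(): size=3

Answer: 10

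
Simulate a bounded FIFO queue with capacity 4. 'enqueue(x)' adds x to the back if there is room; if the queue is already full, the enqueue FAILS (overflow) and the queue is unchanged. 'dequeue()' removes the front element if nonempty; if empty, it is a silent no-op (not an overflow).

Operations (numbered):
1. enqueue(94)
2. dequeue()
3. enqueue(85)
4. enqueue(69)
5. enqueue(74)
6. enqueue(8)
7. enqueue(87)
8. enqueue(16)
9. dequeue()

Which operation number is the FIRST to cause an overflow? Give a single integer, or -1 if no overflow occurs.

1. enqueue(94): size=1
2. dequeue(): size=0
3. enqueue(85): size=1
4. enqueue(69): size=2
5. enqueue(74): size=3
6. enqueue(8): size=4
7. enqueue(87): size=4=cap → OVERFLOW (fail)
8. enqueue(16): size=4=cap → OVERFLOW (fail)
9. dequeue(): size=3

Answer: 7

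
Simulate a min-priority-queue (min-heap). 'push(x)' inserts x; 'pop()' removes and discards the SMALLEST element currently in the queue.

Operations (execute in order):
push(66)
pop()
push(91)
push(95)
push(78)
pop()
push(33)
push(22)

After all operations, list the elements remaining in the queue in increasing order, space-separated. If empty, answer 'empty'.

push(66): heap contents = [66]
pop() → 66: heap contents = []
push(91): heap contents = [91]
push(95): heap contents = [91, 95]
push(78): heap contents = [78, 91, 95]
pop() → 78: heap contents = [91, 95]
push(33): heap contents = [33, 91, 95]
push(22): heap contents = [22, 33, 91, 95]

Answer: 22 33 91 95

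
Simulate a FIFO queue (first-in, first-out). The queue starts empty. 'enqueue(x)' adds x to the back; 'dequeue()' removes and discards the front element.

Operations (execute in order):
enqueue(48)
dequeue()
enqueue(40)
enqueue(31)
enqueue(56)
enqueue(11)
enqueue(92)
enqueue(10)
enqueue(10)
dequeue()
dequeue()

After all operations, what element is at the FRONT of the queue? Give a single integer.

enqueue(48): queue = [48]
dequeue(): queue = []
enqueue(40): queue = [40]
enqueue(31): queue = [40, 31]
enqueue(56): queue = [40, 31, 56]
enqueue(11): queue = [40, 31, 56, 11]
enqueue(92): queue = [40, 31, 56, 11, 92]
enqueue(10): queue = [40, 31, 56, 11, 92, 10]
enqueue(10): queue = [40, 31, 56, 11, 92, 10, 10]
dequeue(): queue = [31, 56, 11, 92, 10, 10]
dequeue(): queue = [56, 11, 92, 10, 10]

Answer: 56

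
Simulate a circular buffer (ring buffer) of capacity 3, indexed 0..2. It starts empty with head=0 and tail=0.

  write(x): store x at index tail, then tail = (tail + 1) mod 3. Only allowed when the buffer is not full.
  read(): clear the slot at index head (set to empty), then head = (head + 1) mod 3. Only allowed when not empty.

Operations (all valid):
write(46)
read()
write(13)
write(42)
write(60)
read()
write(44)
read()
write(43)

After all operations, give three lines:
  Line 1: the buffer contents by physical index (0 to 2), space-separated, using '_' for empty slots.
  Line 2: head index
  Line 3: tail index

Answer: 60 44 43
0
0

Derivation:
write(46): buf=[46 _ _], head=0, tail=1, size=1
read(): buf=[_ _ _], head=1, tail=1, size=0
write(13): buf=[_ 13 _], head=1, tail=2, size=1
write(42): buf=[_ 13 42], head=1, tail=0, size=2
write(60): buf=[60 13 42], head=1, tail=1, size=3
read(): buf=[60 _ 42], head=2, tail=1, size=2
write(44): buf=[60 44 42], head=2, tail=2, size=3
read(): buf=[60 44 _], head=0, tail=2, size=2
write(43): buf=[60 44 43], head=0, tail=0, size=3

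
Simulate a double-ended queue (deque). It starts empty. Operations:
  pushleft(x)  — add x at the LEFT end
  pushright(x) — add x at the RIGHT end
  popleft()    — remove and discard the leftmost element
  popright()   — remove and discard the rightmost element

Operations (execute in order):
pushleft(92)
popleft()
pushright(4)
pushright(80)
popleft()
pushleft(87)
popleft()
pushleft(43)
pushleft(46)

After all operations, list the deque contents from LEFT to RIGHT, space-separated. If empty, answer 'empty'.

pushleft(92): [92]
popleft(): []
pushright(4): [4]
pushright(80): [4, 80]
popleft(): [80]
pushleft(87): [87, 80]
popleft(): [80]
pushleft(43): [43, 80]
pushleft(46): [46, 43, 80]

Answer: 46 43 80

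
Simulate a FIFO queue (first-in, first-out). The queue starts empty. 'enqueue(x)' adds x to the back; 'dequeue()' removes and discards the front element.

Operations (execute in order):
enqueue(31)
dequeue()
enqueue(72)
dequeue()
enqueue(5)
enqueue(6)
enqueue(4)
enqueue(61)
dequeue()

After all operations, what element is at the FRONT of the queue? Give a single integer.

enqueue(31): queue = [31]
dequeue(): queue = []
enqueue(72): queue = [72]
dequeue(): queue = []
enqueue(5): queue = [5]
enqueue(6): queue = [5, 6]
enqueue(4): queue = [5, 6, 4]
enqueue(61): queue = [5, 6, 4, 61]
dequeue(): queue = [6, 4, 61]

Answer: 6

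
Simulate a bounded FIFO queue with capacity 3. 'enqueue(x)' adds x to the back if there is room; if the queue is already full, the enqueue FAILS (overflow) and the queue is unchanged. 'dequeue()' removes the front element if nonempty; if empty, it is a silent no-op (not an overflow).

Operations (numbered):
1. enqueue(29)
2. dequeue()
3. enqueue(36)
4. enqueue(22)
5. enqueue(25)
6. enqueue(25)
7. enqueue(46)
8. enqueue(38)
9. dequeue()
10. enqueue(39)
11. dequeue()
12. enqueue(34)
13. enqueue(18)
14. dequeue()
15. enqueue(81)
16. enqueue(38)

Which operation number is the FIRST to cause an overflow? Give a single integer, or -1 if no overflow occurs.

Answer: 6

Derivation:
1. enqueue(29): size=1
2. dequeue(): size=0
3. enqueue(36): size=1
4. enqueue(22): size=2
5. enqueue(25): size=3
6. enqueue(25): size=3=cap → OVERFLOW (fail)
7. enqueue(46): size=3=cap → OVERFLOW (fail)
8. enqueue(38): size=3=cap → OVERFLOW (fail)
9. dequeue(): size=2
10. enqueue(39): size=3
11. dequeue(): size=2
12. enqueue(34): size=3
13. enqueue(18): size=3=cap → OVERFLOW (fail)
14. dequeue(): size=2
15. enqueue(81): size=3
16. enqueue(38): size=3=cap → OVERFLOW (fail)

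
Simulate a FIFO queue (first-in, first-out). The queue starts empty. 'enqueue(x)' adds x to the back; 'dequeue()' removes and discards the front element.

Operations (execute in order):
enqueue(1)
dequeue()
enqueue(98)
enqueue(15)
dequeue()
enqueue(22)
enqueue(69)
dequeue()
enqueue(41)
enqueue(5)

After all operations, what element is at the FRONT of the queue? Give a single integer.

enqueue(1): queue = [1]
dequeue(): queue = []
enqueue(98): queue = [98]
enqueue(15): queue = [98, 15]
dequeue(): queue = [15]
enqueue(22): queue = [15, 22]
enqueue(69): queue = [15, 22, 69]
dequeue(): queue = [22, 69]
enqueue(41): queue = [22, 69, 41]
enqueue(5): queue = [22, 69, 41, 5]

Answer: 22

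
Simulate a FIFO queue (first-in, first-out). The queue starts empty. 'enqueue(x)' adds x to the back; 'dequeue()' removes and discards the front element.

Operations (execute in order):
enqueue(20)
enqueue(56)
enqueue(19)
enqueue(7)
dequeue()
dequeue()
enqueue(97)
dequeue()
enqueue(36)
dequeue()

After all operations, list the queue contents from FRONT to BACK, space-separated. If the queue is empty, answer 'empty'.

enqueue(20): [20]
enqueue(56): [20, 56]
enqueue(19): [20, 56, 19]
enqueue(7): [20, 56, 19, 7]
dequeue(): [56, 19, 7]
dequeue(): [19, 7]
enqueue(97): [19, 7, 97]
dequeue(): [7, 97]
enqueue(36): [7, 97, 36]
dequeue(): [97, 36]

Answer: 97 36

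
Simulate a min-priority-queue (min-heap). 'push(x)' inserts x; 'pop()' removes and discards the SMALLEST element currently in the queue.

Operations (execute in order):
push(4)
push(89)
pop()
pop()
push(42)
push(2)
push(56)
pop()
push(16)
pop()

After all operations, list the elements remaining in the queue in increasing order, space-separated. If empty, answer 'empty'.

push(4): heap contents = [4]
push(89): heap contents = [4, 89]
pop() → 4: heap contents = [89]
pop() → 89: heap contents = []
push(42): heap contents = [42]
push(2): heap contents = [2, 42]
push(56): heap contents = [2, 42, 56]
pop() → 2: heap contents = [42, 56]
push(16): heap contents = [16, 42, 56]
pop() → 16: heap contents = [42, 56]

Answer: 42 56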